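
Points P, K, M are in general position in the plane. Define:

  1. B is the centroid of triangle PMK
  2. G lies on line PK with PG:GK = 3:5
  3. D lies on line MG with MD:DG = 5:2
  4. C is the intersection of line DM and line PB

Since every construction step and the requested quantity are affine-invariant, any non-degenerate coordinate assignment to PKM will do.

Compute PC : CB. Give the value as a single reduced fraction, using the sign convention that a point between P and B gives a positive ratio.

Choose coordinates P = (0, 0), K = (1, 0), M = (0, 1).
1. B is the centroid of triangle PMK ⇒ B = (1/3, 1/3)
2. G lies on line PK with PG:GK = 3:5 ⇒ G = (3/8, 0)
3. D lies on line MG with MD:DG = 5:2 ⇒ D = (15/56, 2/7)
4. C is the intersection of line DM and line PB ⇒ C = (3/11, 3/11)
C = P + t·(B−P) with t = 9/11, so PC:CB = t:(1−t) = 9/11:2/11

PC:CB = 9/2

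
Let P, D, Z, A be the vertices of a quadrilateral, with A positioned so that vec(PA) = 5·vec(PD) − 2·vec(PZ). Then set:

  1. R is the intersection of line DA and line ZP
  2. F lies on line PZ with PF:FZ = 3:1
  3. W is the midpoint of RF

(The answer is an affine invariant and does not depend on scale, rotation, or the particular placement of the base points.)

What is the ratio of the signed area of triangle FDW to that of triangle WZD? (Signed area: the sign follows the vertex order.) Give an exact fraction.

[FDW]:[WZD] = 1/3

Assign P = (0, 0), D = (1, 0), Z = (0, 1), A = (5, -2) — the answer is frame-independent, so this choice is without loss of generality.
1. R is the intersection of line DA and line ZP ⇒ R = (0, 1/2)
2. F lies on line PZ with PF:FZ = 3:1 ⇒ F = (0, 3/4)
3. W is the midpoint of RF ⇒ W = (0, 5/8)
2·[FDW] = -1/8, 2·[WZD] = -3/8
[FDW]:[WZD] = -1/8:-3/8 = 1/3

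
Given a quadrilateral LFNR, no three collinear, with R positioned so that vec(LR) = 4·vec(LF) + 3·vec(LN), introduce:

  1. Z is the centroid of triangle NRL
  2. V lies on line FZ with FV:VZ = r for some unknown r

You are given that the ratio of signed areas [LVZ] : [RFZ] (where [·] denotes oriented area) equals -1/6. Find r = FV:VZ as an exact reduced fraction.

Assign L = (0, 0), F = (1, 0), N = (0, 1), R = (4, 3) — the answer is frame-independent, so this choice is without loss of generality.
1. Z is the centroid of triangle NRL ⇒ Z = (4/3, 4/3)
2. With FV:VZ = r, write λ = r/(r+1) so V = F + λ·(Z−F); V is affine-linear in λ
Every point depending on V is an affine combination of V and λ-independent points, so each such coordinate is linear in λ; the λ² term in each signed area is a multiple of (Z−F)×(Z−F) = 0, so 2·[LVZ] and 2·[RFZ] are each linear in λ. Evaluating at λ=0 and λ=1:
  2·[LVZ] = -4/3·λ + 4/3,   2·[RFZ] = -3
So [LVZ]:[RFZ] = (-4/3·λ + 4/3) / (-3). Setting this equal to -1/6:
  -4/3·λ + 4/3 = -1/6·(-3)  ⇒  λ = 5/8
Then r = λ/(1−λ) = (5/8)/(3/8) = 5/3. Check: with r = 5/3, V = (29/24, 5/6) and [LVZ]:[RFZ] = -1/6 as required.

r = 5/3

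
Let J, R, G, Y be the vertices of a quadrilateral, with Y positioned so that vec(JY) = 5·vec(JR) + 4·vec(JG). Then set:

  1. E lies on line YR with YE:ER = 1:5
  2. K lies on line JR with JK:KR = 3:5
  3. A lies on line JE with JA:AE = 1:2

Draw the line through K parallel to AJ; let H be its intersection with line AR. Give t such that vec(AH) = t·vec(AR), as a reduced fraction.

t = 3/8

Assign J = (0, 0), R = (1, 0), G = (0, 1), Y = (5, 4) — the answer is frame-independent, so this choice is without loss of generality.
1. E lies on line YR with YE:ER = 1:5 ⇒ E = (13/3, 10/3)
2. K lies on line JR with JK:KR = 3:5 ⇒ K = (3/8, 0)
3. A lies on line JE with JA:AE = 1:2 ⇒ A = (13/9, 10/9)
through K parallel to AJ: direction (-13/9, -10/9); meets AR at H = (23/18, 25/36)
H = A + t·(R−A) with t = 3/8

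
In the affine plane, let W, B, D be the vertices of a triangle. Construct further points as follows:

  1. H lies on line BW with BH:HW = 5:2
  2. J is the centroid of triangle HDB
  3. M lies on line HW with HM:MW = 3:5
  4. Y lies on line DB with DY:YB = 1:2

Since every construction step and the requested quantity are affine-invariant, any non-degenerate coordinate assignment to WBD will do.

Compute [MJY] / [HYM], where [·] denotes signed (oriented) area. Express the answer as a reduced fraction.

[MJY]:[HYM] = 29/18

Choose coordinates W = (0, 0), B = (1, 0), D = (0, 1).
1. H lies on line BW with BH:HW = 5:2 ⇒ H = (2/7, 0)
2. J is the centroid of triangle HDB ⇒ J = (3/7, 1/3)
3. M lies on line HW with HM:MW = 3:5 ⇒ M = (5/28, 0)
4. Y lies on line DB with DY:YB = 1:2 ⇒ Y = (1/3, 2/3)
2·[MJY] = 29/252, 2·[HYM] = 1/14
[MJY]:[HYM] = 29/252:1/14 = 29/18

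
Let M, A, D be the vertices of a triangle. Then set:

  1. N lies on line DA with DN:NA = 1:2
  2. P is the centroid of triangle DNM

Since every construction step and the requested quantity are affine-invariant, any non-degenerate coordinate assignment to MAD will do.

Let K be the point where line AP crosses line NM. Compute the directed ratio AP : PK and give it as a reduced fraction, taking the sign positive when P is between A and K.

Choose coordinates M = (0, 0), A = (1, 0), D = (0, 1).
1. N lies on line DA with DN:NA = 1:2 ⇒ N = (1/3, 2/3)
2. P is the centroid of triangle DNM ⇒ P = (1/9, 5/9)
line AP meets NM at K = (5/21, 10/21)
P = A + t·(K−A) with t = 7/6, so AP:PK = 7/6:-1/6

AP:PK = -7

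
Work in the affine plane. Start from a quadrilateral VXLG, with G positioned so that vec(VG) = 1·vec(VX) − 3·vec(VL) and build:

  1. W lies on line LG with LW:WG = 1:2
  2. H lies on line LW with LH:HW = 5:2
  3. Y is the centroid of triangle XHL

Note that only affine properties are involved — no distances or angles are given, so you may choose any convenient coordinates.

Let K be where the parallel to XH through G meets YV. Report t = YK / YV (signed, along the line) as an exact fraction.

Choose coordinates V = (0, 0), X = (1, 0), L = (0, 1), G = (1, -3).
1. W lies on line LG with LW:WG = 1:2 ⇒ W = (1/3, -1/3)
2. H lies on line LW with LH:HW = 5:2 ⇒ H = (5/21, 1/21)
3. Y is the centroid of triangle XHL ⇒ Y = (26/63, 22/63)
through G parallel to XH: direction (-16/21, 1/21); meets YV at K = (-611/189, -517/189)
K = Y + t·(V−Y) with t = 53/6

t = 53/6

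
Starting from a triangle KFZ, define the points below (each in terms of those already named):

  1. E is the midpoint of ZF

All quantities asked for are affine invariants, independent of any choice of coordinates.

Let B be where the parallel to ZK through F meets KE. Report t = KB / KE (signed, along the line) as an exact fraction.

Choose coordinates K = (0, 0), F = (1, 0), Z = (0, 1).
1. E is the midpoint of ZF ⇒ E = (1/2, 1/2)
through F parallel to ZK: direction (0, -1); meets KE at B = (1, 1)
B = K + t·(E−K) with t = 2

t = 2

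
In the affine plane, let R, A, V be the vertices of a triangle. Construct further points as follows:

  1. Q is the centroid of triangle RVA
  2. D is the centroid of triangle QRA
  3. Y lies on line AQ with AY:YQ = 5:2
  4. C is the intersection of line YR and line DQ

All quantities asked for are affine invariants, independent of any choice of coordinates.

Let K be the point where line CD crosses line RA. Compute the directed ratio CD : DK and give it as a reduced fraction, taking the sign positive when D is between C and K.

CD:DK = 2/3

Set R = (0, 0), A = (1, 0), V = (0, 1); any affine frame gives the same invariant.
1. Q is the centroid of triangle RVA ⇒ Q = (1/3, 1/3)
2. D is the centroid of triangle QRA ⇒ D = (4/9, 1/9)
3. Y lies on line AQ with AY:YQ = 5:2 ⇒ Y = (11/21, 5/21)
4. C is the intersection of line YR and line DQ ⇒ C = (11/27, 5/27)
line CD meets RA at K = (1/2, 0)
D = C + t·(K−C) with t = 2/5, so CD:DK = 2/5:3/5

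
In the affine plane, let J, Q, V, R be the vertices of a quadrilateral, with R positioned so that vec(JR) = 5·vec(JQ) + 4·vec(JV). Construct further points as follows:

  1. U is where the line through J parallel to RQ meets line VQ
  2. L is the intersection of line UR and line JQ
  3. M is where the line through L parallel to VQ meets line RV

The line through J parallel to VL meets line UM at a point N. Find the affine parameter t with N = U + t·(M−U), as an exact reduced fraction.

Work in coordinates with J = (0, 0), Q = (1, 0), V = (0, 1), R = (5, 4).
1. U is where the line through J parallel to RQ meets line VQ ⇒ U = (1/2, 1/2)
2. L is the intersection of line UR and line JQ ⇒ L = (-1/7, 0)
3. M is where the line through L parallel to VQ meets line RV ⇒ M = (-5/7, 4/7)
through J parallel to VL: direction (-1/7, -1); meets UM at N = (3/40, 21/40)
N = U + t·(M−U) with t = 7/20

t = 7/20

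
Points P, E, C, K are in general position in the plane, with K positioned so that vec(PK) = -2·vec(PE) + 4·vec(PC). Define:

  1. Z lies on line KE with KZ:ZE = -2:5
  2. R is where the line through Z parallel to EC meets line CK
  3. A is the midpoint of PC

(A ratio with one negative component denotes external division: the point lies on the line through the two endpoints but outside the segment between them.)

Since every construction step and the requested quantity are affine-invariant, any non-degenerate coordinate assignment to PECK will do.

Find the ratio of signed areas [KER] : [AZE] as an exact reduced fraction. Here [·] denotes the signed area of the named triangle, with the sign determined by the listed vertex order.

[KER]:[AZE] = -4/25

Work in coordinates with P = (0, 0), E = (1, 0), C = (0, 1), K = (-2, 4).
1. Z lies on line KE with KZ:ZE = -2:5 ⇒ Z = (-4, 20/3)
2. R is where the line through Z parallel to EC meets line CK ⇒ R = (-10/3, 6)
3. A is the midpoint of PC ⇒ A = (0, 1/2)
2·[KER] = 2/3, 2·[AZE] = -25/6
[KER]:[AZE] = 2/3:-25/6 = -4/25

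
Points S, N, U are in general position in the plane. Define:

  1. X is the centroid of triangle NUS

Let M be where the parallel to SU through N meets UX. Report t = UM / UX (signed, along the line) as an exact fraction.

Choose coordinates S = (0, 0), N = (1, 0), U = (0, 1).
1. X is the centroid of triangle NUS ⇒ X = (1/3, 1/3)
through N parallel to SU: direction (0, 1); meets UX at M = (1, -1)
M = U + t·(X−U) with t = 3

t = 3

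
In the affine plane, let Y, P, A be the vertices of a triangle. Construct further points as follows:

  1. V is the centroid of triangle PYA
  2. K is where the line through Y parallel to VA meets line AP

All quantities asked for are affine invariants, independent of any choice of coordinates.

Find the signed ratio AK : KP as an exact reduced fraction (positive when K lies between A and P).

Assign Y = (0, 0), P = (1, 0), A = (0, 1) — the answer is frame-independent, so this choice is without loss of generality.
1. V is the centroid of triangle PYA ⇒ V = (1/3, 1/3)
2. K is where the line through Y parallel to VA meets line AP ⇒ K = (-1, 2)
K = A + t·(P−A) with t = -1, so AK:KP = t:(1−t) = -1:2

AK:KP = -1/2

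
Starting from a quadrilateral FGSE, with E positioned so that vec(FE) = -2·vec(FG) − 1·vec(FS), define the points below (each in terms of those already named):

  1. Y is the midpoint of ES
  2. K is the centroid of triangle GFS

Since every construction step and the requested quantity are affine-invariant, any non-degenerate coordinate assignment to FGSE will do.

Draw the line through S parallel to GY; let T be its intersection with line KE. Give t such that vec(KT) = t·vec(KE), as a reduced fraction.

t = -1/2

Set F = (0, 0), G = (1, 0), S = (0, 1), E = (-2, -1); any affine frame gives the same invariant.
1. Y is the midpoint of ES ⇒ Y = (-1, 0)
2. K is the centroid of triangle GFS ⇒ K = (1/3, 1/3)
through S parallel to GY: direction (-2, 0); meets KE at T = (3/2, 1)
T = K + t·(E−K) with t = -1/2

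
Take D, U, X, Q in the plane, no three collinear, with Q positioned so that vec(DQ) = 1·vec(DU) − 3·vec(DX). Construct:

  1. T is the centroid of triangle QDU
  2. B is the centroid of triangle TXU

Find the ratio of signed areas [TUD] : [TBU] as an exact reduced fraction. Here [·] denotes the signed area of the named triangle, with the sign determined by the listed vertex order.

Work in coordinates with D = (0, 0), U = (1, 0), X = (0, 1), Q = (1, -3).
1. T is the centroid of triangle QDU ⇒ T = (2/3, -1)
2. B is the centroid of triangle TXU ⇒ B = (5/9, 0)
2·[TUD] = 1, 2·[TBU] = -4/9
[TUD]:[TBU] = 1:-4/9 = -9/4

[TUD]:[TBU] = -9/4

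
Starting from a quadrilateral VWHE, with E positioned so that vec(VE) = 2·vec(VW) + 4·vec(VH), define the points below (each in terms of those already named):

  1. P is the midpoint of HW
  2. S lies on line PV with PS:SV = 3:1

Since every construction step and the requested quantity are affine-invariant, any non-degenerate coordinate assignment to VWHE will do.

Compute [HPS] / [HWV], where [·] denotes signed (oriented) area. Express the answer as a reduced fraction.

Set V = (0, 0), W = (1, 0), H = (0, 1), E = (2, 4); any affine frame gives the same invariant.
1. P is the midpoint of HW ⇒ P = (1/2, 1/2)
2. S lies on line PV with PS:SV = 3:1 ⇒ S = (1/8, 1/8)
2·[HPS] = -3/8, 2·[HWV] = -1
[HPS]:[HWV] = -3/8:-1 = 3/8

[HPS]:[HWV] = 3/8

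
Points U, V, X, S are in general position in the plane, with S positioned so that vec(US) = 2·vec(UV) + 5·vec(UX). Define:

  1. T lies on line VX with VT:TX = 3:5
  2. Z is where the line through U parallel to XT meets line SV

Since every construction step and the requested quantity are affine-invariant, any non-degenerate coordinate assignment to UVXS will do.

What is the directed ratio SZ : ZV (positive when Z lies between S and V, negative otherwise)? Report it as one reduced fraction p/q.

SZ:ZV = -7

Work in coordinates with U = (0, 0), V = (1, 0), X = (0, 1), S = (2, 5).
1. T lies on line VX with VT:TX = 3:5 ⇒ T = (5/8, 3/8)
2. Z is where the line through U parallel to XT meets line SV ⇒ Z = (5/6, -5/6)
Z = S + t·(V−S) with t = 7/6, so SZ:ZV = t:(1−t) = 7/6:-1/6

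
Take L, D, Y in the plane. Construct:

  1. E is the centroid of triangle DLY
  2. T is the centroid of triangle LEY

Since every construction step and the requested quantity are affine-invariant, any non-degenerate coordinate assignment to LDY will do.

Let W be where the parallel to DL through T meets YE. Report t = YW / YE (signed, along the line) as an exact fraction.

Assign L = (0, 0), D = (1, 0), Y = (0, 1) — the answer is frame-independent, so this choice is without loss of generality.
1. E is the centroid of triangle DLY ⇒ E = (1/3, 1/3)
2. T is the centroid of triangle LEY ⇒ T = (1/9, 4/9)
through T parallel to DL: direction (-1, 0); meets YE at W = (5/18, 4/9)
W = Y + t·(E−Y) with t = 5/6

t = 5/6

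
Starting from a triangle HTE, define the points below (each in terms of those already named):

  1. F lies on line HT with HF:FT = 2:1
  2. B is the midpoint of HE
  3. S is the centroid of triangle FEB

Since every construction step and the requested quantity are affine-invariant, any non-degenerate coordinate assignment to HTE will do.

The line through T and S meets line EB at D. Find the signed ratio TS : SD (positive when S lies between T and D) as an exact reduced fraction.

TS:SD = 7/2

Work in coordinates with H = (0, 0), T = (1, 0), E = (0, 1).
1. F lies on line HT with HF:FT = 2:1 ⇒ F = (2/3, 0)
2. B is the midpoint of HE ⇒ B = (0, 1/2)
3. S is the centroid of triangle FEB ⇒ S = (2/9, 1/2)
line TS meets EB at D = (0, 9/14)
S = T + t·(D−T) with t = 7/9, so TS:SD = 7/9:2/9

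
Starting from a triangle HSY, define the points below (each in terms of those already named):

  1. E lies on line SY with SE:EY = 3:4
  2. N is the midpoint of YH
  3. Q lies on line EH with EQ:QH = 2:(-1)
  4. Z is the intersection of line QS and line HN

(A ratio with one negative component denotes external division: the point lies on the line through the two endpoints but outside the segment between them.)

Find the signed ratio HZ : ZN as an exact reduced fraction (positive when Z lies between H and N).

Assign H = (0, 0), S = (1, 0), Y = (0, 1) — the answer is frame-independent, so this choice is without loss of generality.
1. E lies on line SY with SE:EY = 3:4 ⇒ E = (4/7, 3/7)
2. N is the midpoint of YH ⇒ N = (0, 1/2)
3. Q lies on line EH with EQ:QH = 2:(-1) ⇒ Q = (-4/7, -3/7)
4. Z is the intersection of line QS and line HN ⇒ Z = (0, -3/11)
Z = H + t·(N−H) with t = -6/11, so HZ:ZN = t:(1−t) = -6/11:17/11

HZ:ZN = -6/17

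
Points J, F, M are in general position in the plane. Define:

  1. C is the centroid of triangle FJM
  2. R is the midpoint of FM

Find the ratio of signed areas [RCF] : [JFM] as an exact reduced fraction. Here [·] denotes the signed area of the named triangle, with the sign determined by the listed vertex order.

Work in coordinates with J = (0, 0), F = (1, 0), M = (0, 1).
1. C is the centroid of triangle FJM ⇒ C = (1/3, 1/3)
2. R is the midpoint of FM ⇒ R = (1/2, 1/2)
2·[RCF] = 1/6, 2·[JFM] = 1
[RCF]:[JFM] = 1/6:1 = 1/6

[RCF]:[JFM] = 1/6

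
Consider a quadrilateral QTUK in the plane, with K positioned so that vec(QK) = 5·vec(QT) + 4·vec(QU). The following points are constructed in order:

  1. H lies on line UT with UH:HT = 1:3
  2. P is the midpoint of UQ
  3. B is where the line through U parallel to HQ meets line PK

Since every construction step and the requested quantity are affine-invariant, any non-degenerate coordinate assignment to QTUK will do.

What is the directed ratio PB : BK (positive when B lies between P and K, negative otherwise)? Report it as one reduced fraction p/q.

Assign Q = (0, 0), T = (1, 0), U = (0, 1), K = (5, 4) — the answer is frame-independent, so this choice is without loss of generality.
1. H lies on line UT with UH:HT = 1:3 ⇒ H = (1/4, 3/4)
2. P is the midpoint of UQ ⇒ P = (0, 1/2)
3. B is where the line through U parallel to HQ meets line PK ⇒ B = (-5/23, 8/23)
B = P + t·(K−P) with t = -1/23, so PB:BK = t:(1−t) = -1/23:24/23

PB:BK = -1/24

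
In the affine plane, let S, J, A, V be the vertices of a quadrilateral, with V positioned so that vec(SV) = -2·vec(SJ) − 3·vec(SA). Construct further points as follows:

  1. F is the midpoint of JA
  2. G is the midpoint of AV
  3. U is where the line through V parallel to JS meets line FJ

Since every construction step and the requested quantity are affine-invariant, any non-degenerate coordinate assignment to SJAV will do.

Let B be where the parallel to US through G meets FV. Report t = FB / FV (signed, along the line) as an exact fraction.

t = 21/43

Work in coordinates with S = (0, 0), J = (1, 0), A = (0, 1), V = (-2, -3).
1. F is the midpoint of JA ⇒ F = (1/2, 1/2)
2. G is the midpoint of AV ⇒ G = (-1, -1)
3. U is where the line through V parallel to JS meets line FJ ⇒ U = (4, -3)
through G parallel to US: direction (-4, 3); meets FV at B = (-31/43, -52/43)
B = F + t·(V−F) with t = 21/43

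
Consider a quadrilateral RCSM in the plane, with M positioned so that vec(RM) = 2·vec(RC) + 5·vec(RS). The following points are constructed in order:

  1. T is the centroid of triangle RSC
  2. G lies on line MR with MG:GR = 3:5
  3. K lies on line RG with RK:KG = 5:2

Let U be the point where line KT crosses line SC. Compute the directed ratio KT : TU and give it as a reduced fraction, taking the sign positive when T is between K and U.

KT:TU = -59/8

Set R = (0, 0), C = (1, 0), S = (0, 1), M = (2, 5); any affine frame gives the same invariant.
1. T is the centroid of triangle RSC ⇒ T = (1/3, 1/3)
2. G lies on line MR with MG:GR = 3:5 ⇒ G = (5/4, 25/8)
3. K lies on line RG with RK:KG = 5:2 ⇒ K = (25/28, 125/56)
line KT meets SC at U = (169/413, 244/413)
T = K + t·(U−K) with t = 59/51, so KT:TU = 59/51:-8/51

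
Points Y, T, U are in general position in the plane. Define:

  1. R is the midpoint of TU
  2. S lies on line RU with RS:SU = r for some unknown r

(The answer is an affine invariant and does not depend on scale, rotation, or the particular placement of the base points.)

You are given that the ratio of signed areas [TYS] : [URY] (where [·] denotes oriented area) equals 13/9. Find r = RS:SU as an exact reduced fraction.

Work in coordinates with Y = (0, 0), T = (1, 0), U = (0, 1).
1. R is the midpoint of TU ⇒ R = (1/2, 1/2)
2. With RS:SU = r, write λ = r/(r+1) so S = R + λ·(U−R); S is affine-linear in λ
Every point depending on S is an affine combination of S and λ-independent points, so each such coordinate is linear in λ; the λ² term in each signed area is a multiple of (U−R)×(U−R) = 0, so 2·[TYS] and 2·[URY] are each linear in λ. Evaluating at λ=0 and λ=1:
  2·[TYS] = -1/2·λ − 1/2,   2·[URY] = -1/2
So [TYS]:[URY] = (-1/2·λ − 1/2) / (-1/2). Setting this equal to 13/9:
  -1/2·λ − 1/2 = 13/9·(-1/2)  ⇒  λ = 4/9
Then r = λ/(1−λ) = (4/9)/(5/9) = 4/5. Check: with r = 4/5, S = (5/18, 13/18) and [TYS]:[URY] = 13/9 as required.

r = 4/5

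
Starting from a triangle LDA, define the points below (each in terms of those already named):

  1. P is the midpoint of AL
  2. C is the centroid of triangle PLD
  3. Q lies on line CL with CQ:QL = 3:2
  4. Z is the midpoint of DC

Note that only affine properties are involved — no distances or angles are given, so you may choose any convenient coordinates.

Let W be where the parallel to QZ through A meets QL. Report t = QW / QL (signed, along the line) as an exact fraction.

t = -15

Choose coordinates L = (0, 0), D = (1, 0), A = (0, 1).
1. P is the midpoint of AL ⇒ P = (0, 1/2)
2. C is the centroid of triangle PLD ⇒ C = (1/3, 1/6)
3. Q lies on line CL with CQ:QL = 3:2 ⇒ Q = (2/15, 1/15)
4. Z is the midpoint of DC ⇒ Z = (2/3, 1/12)
through A parallel to QZ: direction (8/15, 1/60); meets QL at W = (32/15, 16/15)
W = Q + t·(L−Q) with t = -15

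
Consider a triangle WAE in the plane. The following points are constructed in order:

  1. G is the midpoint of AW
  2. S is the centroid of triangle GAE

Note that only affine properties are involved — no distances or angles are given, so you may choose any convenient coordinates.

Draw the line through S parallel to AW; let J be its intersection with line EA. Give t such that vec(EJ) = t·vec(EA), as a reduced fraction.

Work in coordinates with W = (0, 0), A = (1, 0), E = (0, 1).
1. G is the midpoint of AW ⇒ G = (1/2, 0)
2. S is the centroid of triangle GAE ⇒ S = (1/2, 1/3)
through S parallel to AW: direction (-1, 0); meets EA at J = (2/3, 1/3)
J = E + t·(A−E) with t = 2/3

t = 2/3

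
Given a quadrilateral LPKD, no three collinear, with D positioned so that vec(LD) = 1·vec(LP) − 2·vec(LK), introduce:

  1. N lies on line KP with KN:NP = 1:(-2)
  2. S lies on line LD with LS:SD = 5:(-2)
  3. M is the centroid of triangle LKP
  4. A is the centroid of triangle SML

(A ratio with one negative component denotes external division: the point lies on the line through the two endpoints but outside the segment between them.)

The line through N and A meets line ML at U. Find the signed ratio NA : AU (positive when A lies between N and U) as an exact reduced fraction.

Set L = (0, 0), P = (1, 0), K = (0, 1), D = (1, -2); any affine frame gives the same invariant.
1. N lies on line KP with KN:NP = 1:(-2) ⇒ N = (-1, 2)
2. S lies on line LD with LS:SD = 5:(-2) ⇒ S = (5/3, -10/3)
3. M is the centroid of triangle LKP ⇒ M = (1/3, 1/3)
4. A is the centroid of triangle SML ⇒ A = (2/3, -1)
line NA meets ML at U = (1/14, 1/14)
A = N + t·(U−N) with t = 14/9, so NA:AU = 14/9:-5/9

NA:AU = -14/5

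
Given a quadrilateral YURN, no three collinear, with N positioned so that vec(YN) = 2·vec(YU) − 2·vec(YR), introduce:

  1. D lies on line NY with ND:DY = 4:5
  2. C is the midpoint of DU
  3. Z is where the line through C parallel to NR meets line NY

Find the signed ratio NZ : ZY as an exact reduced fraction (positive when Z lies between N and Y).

NZ:ZY = -1/37

Work in coordinates with Y = (0, 0), U = (1, 0), R = (0, 1), N = (2, -2).
1. D lies on line NY with ND:DY = 4:5 ⇒ D = (10/9, -10/9)
2. C is the midpoint of DU ⇒ C = (19/18, -5/9)
3. Z is where the line through C parallel to NR meets line NY ⇒ Z = (37/18, -37/18)
Z = N + t·(Y−N) with t = -1/36, so NZ:ZY = t:(1−t) = -1/36:37/36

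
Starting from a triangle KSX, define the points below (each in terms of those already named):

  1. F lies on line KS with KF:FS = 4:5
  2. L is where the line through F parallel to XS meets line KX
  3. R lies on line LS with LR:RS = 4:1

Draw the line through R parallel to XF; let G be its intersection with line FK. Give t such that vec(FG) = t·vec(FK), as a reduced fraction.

t = -8/9

Set K = (0, 0), S = (1, 0), X = (0, 1); any affine frame gives the same invariant.
1. F lies on line KS with KF:FS = 4:5 ⇒ F = (4/9, 0)
2. L is where the line through F parallel to XS meets line KX ⇒ L = (0, 4/9)
3. R lies on line LS with LR:RS = 4:1 ⇒ R = (4/5, 4/45)
through R parallel to XF: direction (4/9, -1); meets FK at G = (68/81, 0)
G = F + t·(K−F) with t = -8/9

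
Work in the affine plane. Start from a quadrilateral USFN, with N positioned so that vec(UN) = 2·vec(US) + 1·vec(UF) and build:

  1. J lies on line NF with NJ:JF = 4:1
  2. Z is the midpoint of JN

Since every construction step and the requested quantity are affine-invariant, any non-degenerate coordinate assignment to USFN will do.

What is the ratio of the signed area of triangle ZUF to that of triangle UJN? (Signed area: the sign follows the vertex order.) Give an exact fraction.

[ZUF]:[UJN] = 3/4

Assign U = (0, 0), S = (1, 0), F = (0, 1), N = (2, 1) — the answer is frame-independent, so this choice is without loss of generality.
1. J lies on line NF with NJ:JF = 4:1 ⇒ J = (2/5, 1)
2. Z is the midpoint of JN ⇒ Z = (6/5, 1)
2·[ZUF] = -6/5, 2·[UJN] = -8/5
[ZUF]:[UJN] = -6/5:-8/5 = 3/4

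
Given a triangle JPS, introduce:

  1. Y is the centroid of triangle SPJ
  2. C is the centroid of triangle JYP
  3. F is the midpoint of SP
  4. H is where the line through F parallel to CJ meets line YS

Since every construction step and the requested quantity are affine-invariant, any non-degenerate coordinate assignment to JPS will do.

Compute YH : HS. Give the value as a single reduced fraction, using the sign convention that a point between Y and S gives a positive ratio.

Choose coordinates J = (0, 0), P = (1, 0), S = (0, 1).
1. Y is the centroid of triangle SPJ ⇒ Y = (1/3, 1/3)
2. C is the centroid of triangle JYP ⇒ C = (4/9, 1/9)
3. F is the midpoint of SP ⇒ F = (1/2, 1/2)
4. H is where the line through F parallel to CJ meets line YS ⇒ H = (5/18, 4/9)
H = Y + t·(S−Y) with t = 1/6, so YH:HS = t:(1−t) = 1/6:5/6

YH:HS = 1/5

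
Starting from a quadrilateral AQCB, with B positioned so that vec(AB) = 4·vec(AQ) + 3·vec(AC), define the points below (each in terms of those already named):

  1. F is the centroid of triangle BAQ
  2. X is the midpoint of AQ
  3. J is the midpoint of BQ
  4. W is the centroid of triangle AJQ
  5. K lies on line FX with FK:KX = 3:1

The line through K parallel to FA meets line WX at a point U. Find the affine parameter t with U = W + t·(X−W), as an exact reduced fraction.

Set A = (0, 0), Q = (1, 0), C = (0, 1), B = (4, 3); any affine frame gives the same invariant.
1. F is the centroid of triangle BAQ ⇒ F = (5/3, 1)
2. X is the midpoint of AQ ⇒ X = (1/2, 0)
3. J is the midpoint of BQ ⇒ J = (5/2, 3/2)
4. W is the centroid of triangle AJQ ⇒ W = (7/6, 1/2)
5. K lies on line FX with FK:KX = 3:1 ⇒ K = (19/24, 1/4)
through K parallel to FA: direction (-5/3, -1); meets WX at U = (1, 3/8)
U = W + t·(X−W) with t = 1/4

t = 1/4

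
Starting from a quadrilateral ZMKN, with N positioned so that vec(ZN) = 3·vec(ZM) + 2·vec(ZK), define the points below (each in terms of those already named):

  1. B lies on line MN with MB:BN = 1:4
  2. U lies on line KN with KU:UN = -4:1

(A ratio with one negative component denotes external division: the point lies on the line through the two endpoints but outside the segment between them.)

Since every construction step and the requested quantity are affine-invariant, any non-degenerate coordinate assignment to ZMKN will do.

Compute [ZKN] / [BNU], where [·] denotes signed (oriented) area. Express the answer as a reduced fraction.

[ZKN]:[BNU] = 45/16

Work in coordinates with Z = (0, 0), M = (1, 0), K = (0, 1), N = (3, 2).
1. B lies on line MN with MB:BN = 1:4 ⇒ B = (7/5, 2/5)
2. U lies on line KN with KU:UN = -4:1 ⇒ U = (4, 7/3)
2·[ZKN] = -3, 2·[BNU] = -16/15
[ZKN]:[BNU] = -3:-16/15 = 45/16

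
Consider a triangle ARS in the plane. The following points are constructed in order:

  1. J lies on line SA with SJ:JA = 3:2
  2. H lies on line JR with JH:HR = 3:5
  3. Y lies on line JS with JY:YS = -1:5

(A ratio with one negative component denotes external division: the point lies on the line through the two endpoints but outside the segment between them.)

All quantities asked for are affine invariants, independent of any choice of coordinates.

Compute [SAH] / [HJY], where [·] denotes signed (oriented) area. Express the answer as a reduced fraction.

[SAH]:[HJY] = 20/3

Assign A = (0, 0), R = (1, 0), S = (0, 1) — the answer is frame-independent, so this choice is without loss of generality.
1. J lies on line SA with SJ:JA = 3:2 ⇒ J = (0, 2/5)
2. H lies on line JR with JH:HR = 3:5 ⇒ H = (3/8, 1/4)
3. Y lies on line JS with JY:YS = -1:5 ⇒ Y = (0, 1/4)
2·[SAH] = 3/8, 2·[HJY] = 9/160
[SAH]:[HJY] = 3/8:9/160 = 20/3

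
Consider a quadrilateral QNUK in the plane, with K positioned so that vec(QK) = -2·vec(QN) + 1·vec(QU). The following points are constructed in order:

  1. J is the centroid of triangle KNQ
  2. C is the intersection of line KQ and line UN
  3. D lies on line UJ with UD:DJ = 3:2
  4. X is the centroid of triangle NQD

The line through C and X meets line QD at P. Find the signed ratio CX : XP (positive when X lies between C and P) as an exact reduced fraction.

CX:XP = 4

Choose coordinates Q = (0, 0), N = (1, 0), U = (0, 1), K = (-2, 1).
1. J is the centroid of triangle KNQ ⇒ J = (-1/3, 1/3)
2. C is the intersection of line KQ and line UN ⇒ C = (2, -1)
3. D lies on line UJ with UD:DJ = 3:2 ⇒ D = (-1/5, 3/5)
4. X is the centroid of triangle NQD ⇒ X = (4/15, 1/5)
line CX meets QD at P = (-1/6, 1/2)
X = C + t·(P−C) with t = 4/5, so CX:XP = 4/5:1/5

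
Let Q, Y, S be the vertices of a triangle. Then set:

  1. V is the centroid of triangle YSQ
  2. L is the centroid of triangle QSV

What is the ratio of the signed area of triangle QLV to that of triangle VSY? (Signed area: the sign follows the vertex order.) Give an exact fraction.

[QLV]:[VSY] = 1/3

Work in coordinates with Q = (0, 0), Y = (1, 0), S = (0, 1).
1. V is the centroid of triangle YSQ ⇒ V = (1/3, 1/3)
2. L is the centroid of triangle QSV ⇒ L = (1/9, 4/9)
2·[QLV] = -1/9, 2·[VSY] = -1/3
[QLV]:[VSY] = -1/9:-1/3 = 1/3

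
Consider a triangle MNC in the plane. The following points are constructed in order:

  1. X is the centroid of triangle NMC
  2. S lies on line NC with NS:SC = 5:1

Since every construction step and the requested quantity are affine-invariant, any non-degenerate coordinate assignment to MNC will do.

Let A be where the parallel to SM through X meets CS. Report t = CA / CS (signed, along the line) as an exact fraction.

Work in coordinates with M = (0, 0), N = (1, 0), C = (0, 1).
1. X is the centroid of triangle NMC ⇒ X = (1/3, 1/3)
2. S lies on line NC with NS:SC = 5:1 ⇒ S = (1/6, 5/6)
through X parallel to SM: direction (-1/6, -5/6); meets CS at A = (7/18, 11/18)
A = C + t·(S−C) with t = 7/3

t = 7/3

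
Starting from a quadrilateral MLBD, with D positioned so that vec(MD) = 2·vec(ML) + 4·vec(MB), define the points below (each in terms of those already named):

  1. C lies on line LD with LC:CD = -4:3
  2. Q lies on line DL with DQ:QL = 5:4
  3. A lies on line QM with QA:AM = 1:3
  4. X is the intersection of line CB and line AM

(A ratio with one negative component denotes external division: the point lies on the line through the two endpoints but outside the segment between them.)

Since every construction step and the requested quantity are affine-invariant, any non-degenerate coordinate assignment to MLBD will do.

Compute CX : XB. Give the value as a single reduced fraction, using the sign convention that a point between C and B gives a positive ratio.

Set M = (0, 0), L = (1, 0), B = (0, 1), D = (2, 4); any affine frame gives the same invariant.
1. C lies on line LD with LC:CD = -4:3 ⇒ C = (5, 16)
2. Q lies on line DL with DQ:QL = 5:4 ⇒ Q = (13/9, 16/9)
3. A lies on line QM with QA:AM = 1:3 ⇒ A = (13/12, 4/3)
4. X is the intersection of line CB and line AM ⇒ X = (-13/23, -16/23)
X = C + t·(B−C) with t = 128/115, so CX:XB = t:(1−t) = 128/115:-13/115

CX:XB = -128/13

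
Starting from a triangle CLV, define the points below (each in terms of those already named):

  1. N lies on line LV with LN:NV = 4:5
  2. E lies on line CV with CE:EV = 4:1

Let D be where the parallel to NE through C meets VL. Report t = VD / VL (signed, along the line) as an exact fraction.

Assign C = (0, 0), L = (1, 0), V = (0, 1) — the answer is frame-independent, so this choice is without loss of generality.
1. N lies on line LV with LN:NV = 4:5 ⇒ N = (5/9, 4/9)
2. E lies on line CV with CE:EV = 4:1 ⇒ E = (0, 4/5)
through C parallel to NE: direction (-5/9, 16/45); meets VL at D = (25/9, -16/9)
D = V + t·(L−V) with t = 25/9

t = 25/9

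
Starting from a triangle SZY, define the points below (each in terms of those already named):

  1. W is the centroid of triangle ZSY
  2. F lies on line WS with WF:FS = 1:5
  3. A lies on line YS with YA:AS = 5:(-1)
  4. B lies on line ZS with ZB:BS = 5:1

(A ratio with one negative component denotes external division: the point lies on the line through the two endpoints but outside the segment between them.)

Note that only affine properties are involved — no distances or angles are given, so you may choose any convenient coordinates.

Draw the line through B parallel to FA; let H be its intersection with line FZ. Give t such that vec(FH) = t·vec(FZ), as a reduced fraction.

t = 4/99

Assign S = (0, 0), Z = (1, 0), Y = (0, 1) — the answer is frame-independent, so this choice is without loss of generality.
1. W is the centroid of triangle ZSY ⇒ W = (1/3, 1/3)
2. F lies on line WS with WF:FS = 1:5 ⇒ F = (5/18, 5/18)
3. A lies on line YS with YA:AS = 5:(-1) ⇒ A = (0, -1/4)
4. B lies on line ZS with ZB:BS = 5:1 ⇒ B = (1/6, 0)
through B parallel to FA: direction (-5/18, -19/36); meets FZ at H = (547/1782, 475/1782)
H = F + t·(Z−F) with t = 4/99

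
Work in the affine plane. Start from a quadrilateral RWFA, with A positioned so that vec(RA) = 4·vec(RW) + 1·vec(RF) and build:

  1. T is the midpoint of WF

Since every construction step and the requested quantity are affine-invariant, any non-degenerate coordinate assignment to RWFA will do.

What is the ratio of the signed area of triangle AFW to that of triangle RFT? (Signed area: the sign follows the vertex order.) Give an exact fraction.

[AFW]:[RFT] = -8

Work in coordinates with R = (0, 0), W = (1, 0), F = (0, 1), A = (4, 1).
1. T is the midpoint of WF ⇒ T = (1/2, 1/2)
2·[AFW] = 4, 2·[RFT] = -1/2
[AFW]:[RFT] = 4:-1/2 = -8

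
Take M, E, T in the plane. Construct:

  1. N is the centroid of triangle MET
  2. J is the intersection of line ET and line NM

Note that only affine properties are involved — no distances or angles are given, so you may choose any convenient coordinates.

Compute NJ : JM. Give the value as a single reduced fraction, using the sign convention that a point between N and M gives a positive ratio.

NJ:JM = -1/3

Work in coordinates with M = (0, 0), E = (1, 0), T = (0, 1).
1. N is the centroid of triangle MET ⇒ N = (1/3, 1/3)
2. J is the intersection of line ET and line NM ⇒ J = (1/2, 1/2)
J = N + t·(M−N) with t = -1/2, so NJ:JM = t:(1−t) = -1/2:3/2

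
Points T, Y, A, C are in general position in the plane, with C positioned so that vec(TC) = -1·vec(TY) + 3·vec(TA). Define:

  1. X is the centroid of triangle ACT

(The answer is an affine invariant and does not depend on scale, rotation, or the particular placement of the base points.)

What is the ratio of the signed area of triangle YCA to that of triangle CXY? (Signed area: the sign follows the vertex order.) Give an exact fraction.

[YCA]:[CXY] = 3/4

Choose coordinates T = (0, 0), Y = (1, 0), A = (0, 1), C = (-1, 3).
1. X is the centroid of triangle ACT ⇒ X = (-1/3, 4/3)
2·[YCA] = 1, 2·[CXY] = 4/3
[YCA]:[CXY] = 1:4/3 = 3/4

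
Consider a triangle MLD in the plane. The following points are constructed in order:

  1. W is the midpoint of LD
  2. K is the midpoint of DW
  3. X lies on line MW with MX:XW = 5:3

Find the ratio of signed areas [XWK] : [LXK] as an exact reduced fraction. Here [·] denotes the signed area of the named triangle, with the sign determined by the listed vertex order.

Set M = (0, 0), L = (1, 0), D = (0, 1); any affine frame gives the same invariant.
1. W is the midpoint of LD ⇒ W = (1/2, 1/2)
2. K is the midpoint of DW ⇒ K = (1/4, 3/4)
3. X lies on line MW with MX:XW = 5:3 ⇒ X = (5/16, 5/16)
2·[XWK] = 3/32, 2·[LXK] = -9/32
[XWK]:[LXK] = 3/32:-9/32 = -1/3

[XWK]:[LXK] = -1/3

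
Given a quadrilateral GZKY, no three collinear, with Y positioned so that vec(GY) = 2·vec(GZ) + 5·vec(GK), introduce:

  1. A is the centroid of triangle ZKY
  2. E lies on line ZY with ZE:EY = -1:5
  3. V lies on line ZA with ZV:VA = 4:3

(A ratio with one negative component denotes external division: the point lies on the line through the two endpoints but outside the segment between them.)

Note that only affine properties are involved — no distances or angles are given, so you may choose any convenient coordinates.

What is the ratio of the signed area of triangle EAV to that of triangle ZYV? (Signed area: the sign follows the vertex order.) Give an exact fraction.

Work in coordinates with G = (0, 0), Z = (1, 0), K = (0, 1), Y = (2, 5).
1. A is the centroid of triangle ZKY ⇒ A = (1, 2)
2. E lies on line ZY with ZE:EY = -1:5 ⇒ E = (3/4, -5/4)
3. V lies on line ZA with ZV:VA = 4:3 ⇒ V = (1, 8/7)
2·[EAV] = -3/14, 2·[ZYV] = 8/7
[EAV]:[ZYV] = -3/14:8/7 = -3/16

[EAV]:[ZYV] = -3/16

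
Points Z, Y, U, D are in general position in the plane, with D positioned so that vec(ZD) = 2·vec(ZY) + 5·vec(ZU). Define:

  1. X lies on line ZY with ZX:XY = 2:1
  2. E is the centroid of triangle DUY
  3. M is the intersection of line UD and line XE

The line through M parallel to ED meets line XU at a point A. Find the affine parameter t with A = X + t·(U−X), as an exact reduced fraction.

Set Z = (0, 0), Y = (1, 0), U = (0, 1), D = (2, 5); any affine frame gives the same invariant.
1. X lies on line ZY with ZX:XY = 2:1 ⇒ X = (2/3, 0)
2. E is the centroid of triangle DUY ⇒ E = (1, 2)
3. M is the intersection of line UD and line XE ⇒ M = (5/4, 7/2)
through M parallel to ED: direction (1, 3); meets XU at A = (5/18, 7/12)
A = X + t·(U−X) with t = 7/12

t = 7/12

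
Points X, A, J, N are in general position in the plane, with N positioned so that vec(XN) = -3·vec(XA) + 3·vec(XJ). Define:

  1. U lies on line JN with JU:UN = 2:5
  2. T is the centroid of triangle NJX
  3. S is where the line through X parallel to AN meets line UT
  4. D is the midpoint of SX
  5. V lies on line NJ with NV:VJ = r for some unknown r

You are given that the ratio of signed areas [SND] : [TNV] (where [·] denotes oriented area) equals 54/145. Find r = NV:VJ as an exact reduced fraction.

Choose coordinates X = (0, 0), A = (1, 0), J = (0, 1), N = (-3, 3).
1. U lies on line JN with JU:UN = 2:5 ⇒ U = (-6/7, 11/7)
2. T is the centroid of triangle NJX ⇒ T = (-1, 4/3)
3. S is where the line through X parallel to AN meets line UT ⇒ S = (-36/29, 27/29)
4. D is the midpoint of SX ⇒ D = (-18/29, 27/58)
5. With NV:VJ = r, write λ = r/(r+1) so V = N + λ·(J−N); V is affine-linear in λ
Every point depending on V is an affine combination of V and λ-independent points, so each such coordinate is linear in λ; the λ² term in each signed area is a multiple of (J−N)×(J−N) = 0, so 2·[SND] and 2·[TNV] are each linear in λ. Evaluating at λ=0 and λ=1:
  2·[SND] = -27/58,   2·[TNV] = −λ
So [SND]:[TNV] = (-27/58) / (−λ). Setting this equal to 54/145:
  -27/58 = 54/145·(−λ)  ⇒  λ = 5/4
Then r = λ/(1−λ) = (5/4)/(-1/4) = -5. Check: with r = -5, V = (3/4, 1/2) and [SND]:[TNV] = 54/145 as required.

r = -5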